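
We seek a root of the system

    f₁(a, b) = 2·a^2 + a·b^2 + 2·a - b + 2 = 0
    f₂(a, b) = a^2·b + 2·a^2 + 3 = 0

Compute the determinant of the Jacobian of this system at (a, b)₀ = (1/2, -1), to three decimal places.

J = [[4·a + b^2 + 2, 2·a·b - 1], [2·a·b + 4·a, a^2]].
At the point, J = [[5.000, -2.000], [1.000, 0.250]].
det J = 3.250.

3.250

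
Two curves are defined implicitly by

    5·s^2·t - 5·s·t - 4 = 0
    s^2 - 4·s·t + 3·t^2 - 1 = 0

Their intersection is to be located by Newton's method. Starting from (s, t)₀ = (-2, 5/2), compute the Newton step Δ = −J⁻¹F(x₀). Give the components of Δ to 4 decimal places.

At (-2, 5/2): F = (71.0000, 41.7500).
Jacobian J = [[10·s·t - 5·t, 5·s^2 - 5·s], [2·s - 4·t, -4·s + 6·t]].
At the point, J = [[-62.5000, 30.0000], [-14.0000, 23.0000]] (det J = -1017.5000).
Solving J·Δ = −F gives Δ = (0.3740, -1.5876).

(0.3740, -1.5876)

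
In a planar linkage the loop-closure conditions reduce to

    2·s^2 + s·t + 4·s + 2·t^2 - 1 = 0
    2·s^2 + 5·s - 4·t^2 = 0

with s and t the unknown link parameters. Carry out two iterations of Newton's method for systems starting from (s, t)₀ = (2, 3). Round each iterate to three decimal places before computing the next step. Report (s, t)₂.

(0.253, 0.856)

At (2, 3): F = (39.000, -18.000).
Jacobian J = [[4·s + t + 4, s + 4·t], [4·s + 5, -8·t]].
At the point, J = [[15.000, 14.000], [13.000, -24.000]] (det J = -542.000).
Solving J·Δ = −F gives Δ = (-1.262, -1.434).
Then the next iterate is (s, t)₁ = (0.738, 1.566).
Round to (0.738, 1.566) and repeat: F = (9.10171, -5.03014), J = [[8.518, 7.002], [7.952, -12.528]].
Δ = (-0.485, -0.710), so (s, t)₂ = (0.253, 0.856).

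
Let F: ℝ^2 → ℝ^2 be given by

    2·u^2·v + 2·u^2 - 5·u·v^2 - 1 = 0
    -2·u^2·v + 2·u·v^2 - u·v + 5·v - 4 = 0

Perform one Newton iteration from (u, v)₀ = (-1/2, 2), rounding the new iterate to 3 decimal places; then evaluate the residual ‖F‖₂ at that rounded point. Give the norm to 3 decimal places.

At (-1/2, 2): F = (10.500, 2.000).
Jacobian J = [[4·u·v + 4·u - 5·v^2, 2·u^2 - 10·u·v], [-4·u·v + 2·v^2 - v, -2·u^2 + 4·u·v - u + 5]].
At the point, J = [[-26.000, 10.500], [10.000, 1.000]] (det J = -131.000).
Solving J·Δ = −F gives Δ = (-0.080, -1.198).
Then the next iterate is (u, v)₁ = (-0.580, 0.802).
Re-evaluating at (-0.580, 0.802): F = (2.07768, -0.81054), so ‖F‖₂ = 2.230.

2.230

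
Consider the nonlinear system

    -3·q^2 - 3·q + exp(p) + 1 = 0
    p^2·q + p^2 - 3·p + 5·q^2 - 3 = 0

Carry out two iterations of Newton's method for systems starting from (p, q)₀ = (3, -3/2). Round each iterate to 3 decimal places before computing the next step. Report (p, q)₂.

At (3, -3/2): F = (18.83554, -5.250).
Jacobian J = [[exp(p), -6·q - 3], [2·p·q + 2·p - 3, p^2 + 10·q]].
At the point, J = [[20.08554, 6.000], [-6.000, -6.000]] (det J = -84.51322).
Solving J·Δ = −F gives Δ = (-0.965, 0.090).
Then the next iterate is (p, q)₁ = (2.035, -1.410).
Round to (2.035, -1.410) and repeat: F = (6.91795, -0.86240), J = [[7.65225, 5.460], [-4.66870, -9.95877]].
Δ = (-1.266, 0.507), so (p, q)₂ = (0.769, -0.903).

(0.769, -0.903)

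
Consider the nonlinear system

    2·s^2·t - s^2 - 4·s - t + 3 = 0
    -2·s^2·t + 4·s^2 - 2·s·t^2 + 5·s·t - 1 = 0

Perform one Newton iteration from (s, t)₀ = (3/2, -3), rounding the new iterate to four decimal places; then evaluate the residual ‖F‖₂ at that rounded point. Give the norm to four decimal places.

9.2491

At (3/2, -3): F = (-15.7500, -28.0000).
Jacobian J = [[4·s·t - 2·s - 4, 2·s^2 - 1], [-4·s·t + 8·s - 2·t^2 + 5·t, -2·s^2 - 4·s·t + 5·s]].
At the point, J = [[-25.0000, 3.5000], [-3.0000, 21.0000]] (det J = -514.5000).
Solving J·Δ = −F gives Δ = (-0.4524, 1.2687).
Then the next iterate is (s, t)₁ = (1.0476, -1.7313).
Re-evaluating at (1.0476, -1.7313): F = (-4.356651, -8.158753), so ‖F‖₂ = 9.2491.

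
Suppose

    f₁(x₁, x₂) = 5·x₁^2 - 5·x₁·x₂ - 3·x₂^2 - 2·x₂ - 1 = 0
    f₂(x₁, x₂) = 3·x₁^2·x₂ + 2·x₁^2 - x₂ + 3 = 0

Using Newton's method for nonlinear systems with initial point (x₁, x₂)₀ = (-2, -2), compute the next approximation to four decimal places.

(-1.7186, -1.4093)

At (-2, -2): F = (-9.0000, -11.0000).
Jacobian J = [[10·x₁ - 5·x₂, -5·x₁ - 6·x₂ - 2], [6·x₁·x₂ + 4·x₁, 3·x₁^2 - 1]].
At the point, J = [[-10.0000, 20.0000], [16.0000, 11.0000]] (det J = -430.0000).
Solving J·Δ = −F gives Δ = (0.2814, 0.5907).
Then the next iterate is (x₁, x₂)₁ = (-1.7186, -1.4093).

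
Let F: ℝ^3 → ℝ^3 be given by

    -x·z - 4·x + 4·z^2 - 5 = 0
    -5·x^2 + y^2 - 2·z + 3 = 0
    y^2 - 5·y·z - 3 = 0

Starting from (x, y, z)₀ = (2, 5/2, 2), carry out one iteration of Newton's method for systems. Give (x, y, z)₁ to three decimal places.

(0.568, -0.494, 1.458)

At (2, 5/2, 2): F = (-1.000, -14.750, -21.750).
Jacobian J = [[-z - 4, 0, -x + 8·z], [-10·x, 2·y, -2], [0, 2·y - 5·z, -5·y]].
At the point, J = [[-6.000, 0.000, 14.000], [-20.000, 5.000, -2.000], [0.000, -5.000, -12.500]] (det J = 1835.000).
Solving J·Δ = −F gives Δ = (-1.432, -2.994, -0.542).
Then the next iterate is (x, y, z)₁ = (0.568, -0.494, 1.458).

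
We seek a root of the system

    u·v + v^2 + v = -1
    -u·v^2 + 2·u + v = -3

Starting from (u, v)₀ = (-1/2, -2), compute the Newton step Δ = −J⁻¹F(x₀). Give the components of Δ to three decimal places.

(0.600, 0.800)

At (-1/2, -2): F = (4.000, 2.000).
Jacobian J = [[v, u + 2·v + 1], [-v^2 + 2, -2·u·v + 1]].
At the point, J = [[-2.000, -3.500], [-2.000, -1.000]] (det J = -5.000).
Solving J·Δ = −F gives Δ = (0.600, 0.800).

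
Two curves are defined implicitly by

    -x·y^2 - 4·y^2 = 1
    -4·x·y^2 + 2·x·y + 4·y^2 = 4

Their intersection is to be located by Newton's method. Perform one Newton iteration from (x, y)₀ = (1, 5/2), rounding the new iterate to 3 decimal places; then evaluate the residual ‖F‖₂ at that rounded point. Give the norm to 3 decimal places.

At (1, 5/2): F = (-32.250, 1.000).
Jacobian J = [[-y^2, -2·x·y - 8·y], [-4·y^2 + 2·y, -8·x·y + 2·x + 8·y]].
At the point, J = [[-6.250, -25.000], [-20.000, 2.000]] (det J = -512.500).
Solving J·Δ = −F gives Δ = (-0.077, -1.271).
Then the next iterate is (x, y)₁ = (0.923, 1.229).
Re-evaluating at (0.923, 1.229): F = (-8.43590, -1.26605), so ‖F‖₂ = 8.530.

8.530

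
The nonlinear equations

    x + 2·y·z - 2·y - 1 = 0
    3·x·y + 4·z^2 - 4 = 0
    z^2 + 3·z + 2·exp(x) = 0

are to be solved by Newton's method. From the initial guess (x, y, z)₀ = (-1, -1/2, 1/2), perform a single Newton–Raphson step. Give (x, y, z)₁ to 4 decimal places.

(-1.2333, -1.6547, -0.0785)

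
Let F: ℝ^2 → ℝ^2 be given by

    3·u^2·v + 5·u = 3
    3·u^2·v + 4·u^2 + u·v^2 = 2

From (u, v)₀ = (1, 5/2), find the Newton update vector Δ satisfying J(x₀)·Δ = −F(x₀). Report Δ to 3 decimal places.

At (1, 5/2): F = (9.500, 15.750).
Jacobian J = [[6·u·v + 5, 3·u^2], [6·u·v + 8·u + v^2, 3·u^2 + 2·u·v]].
At the point, J = [[20.000, 3.000], [29.250, 8.000]] (det J = 72.250).
Solving J·Δ = −F gives Δ = (-0.398, -0.514).

(-0.398, -0.514)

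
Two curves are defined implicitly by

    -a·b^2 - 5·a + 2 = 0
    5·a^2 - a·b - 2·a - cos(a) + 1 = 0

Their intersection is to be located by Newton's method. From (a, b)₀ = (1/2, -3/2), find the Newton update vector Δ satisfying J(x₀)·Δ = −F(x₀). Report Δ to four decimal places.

At (1/2, -3/2): F = (-1.6250, 1.122417).
Jacobian J = [[-b^2 - 5, -2·a·b], [10·a - b + sin(a) - 2, -a]].
At the point, J = [[-7.2500, 1.5000], [4.979426, -0.5000]] (det J = -3.844138).
Solving J·Δ = −F gives Δ = (-0.2266, -0.0120).

(-0.2266, -0.0120)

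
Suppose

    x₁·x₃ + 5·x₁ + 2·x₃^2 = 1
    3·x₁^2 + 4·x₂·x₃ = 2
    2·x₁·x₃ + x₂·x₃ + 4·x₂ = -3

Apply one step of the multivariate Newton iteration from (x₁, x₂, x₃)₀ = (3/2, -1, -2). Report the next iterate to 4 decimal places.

(1.4664, -0.3209, -0.2463)

At (3/2, -1, -2): F = (11.5000, 12.7500, -5.0000).
Jacobian J = [[x₃ + 5, 0, x₁ + 4·x₃], [6·x₁, 4·x₃, 4·x₂], [2·x₃, x₃ + 4, 2·x₁ + x₂]].
At the point, J = [[3.0000, 0.0000, -6.5000], [9.0000, -8.0000, -4.0000], [-4.0000, 2.0000, 2.0000]] (det J = 67.0000).
Solving J·Δ = −F gives Δ = (-0.0336, 0.6791, 1.7537).
Then the next iterate is (x₁, x₂, x₃)₁ = (1.4664, -0.3209, -0.2463).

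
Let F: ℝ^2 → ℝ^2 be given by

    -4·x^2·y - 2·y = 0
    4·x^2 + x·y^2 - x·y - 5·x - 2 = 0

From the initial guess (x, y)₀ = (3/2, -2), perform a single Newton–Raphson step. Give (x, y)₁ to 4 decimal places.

At (3/2, -2): F = (22.0000, 8.5000).
Jacobian J = [[-8·x·y, -4·x^2 - 2], [8·x + y^2 - y - 5, 2·x·y - x]].
At the point, J = [[24.0000, -11.0000], [13.0000, -7.5000]] (det J = -37.0000).
Solving J·Δ = −F gives Δ = (-1.9324, -2.2162).
Then the next iterate is (x, y)₁ = (-0.4324, -4.2162).

(-0.4324, -4.2162)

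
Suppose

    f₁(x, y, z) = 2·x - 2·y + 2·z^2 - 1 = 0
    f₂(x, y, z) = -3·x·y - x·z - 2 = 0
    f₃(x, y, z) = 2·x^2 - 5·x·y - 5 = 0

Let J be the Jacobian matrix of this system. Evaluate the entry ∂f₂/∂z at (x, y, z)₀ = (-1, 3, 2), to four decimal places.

∂f₂/∂z = -x.
At (-1, 3, 2) this is 1.0000.

1.0000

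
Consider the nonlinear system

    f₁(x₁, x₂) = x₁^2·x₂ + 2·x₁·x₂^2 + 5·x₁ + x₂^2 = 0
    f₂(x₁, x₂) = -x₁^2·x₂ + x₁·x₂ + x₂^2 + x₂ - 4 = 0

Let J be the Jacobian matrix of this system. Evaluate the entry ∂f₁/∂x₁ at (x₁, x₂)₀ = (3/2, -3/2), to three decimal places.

∂f₁/∂x₁ = 2·x₁·x₂ + 2·x₂^2 + 5.
At (3/2, -3/2) this is 5.000.

5.000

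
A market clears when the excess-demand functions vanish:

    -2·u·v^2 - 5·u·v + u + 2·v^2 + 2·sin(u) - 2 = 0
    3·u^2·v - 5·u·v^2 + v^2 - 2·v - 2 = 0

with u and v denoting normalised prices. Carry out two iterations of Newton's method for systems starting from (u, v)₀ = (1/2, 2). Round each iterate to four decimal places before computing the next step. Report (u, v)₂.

(-0.3390, 0.0785)

At (1/2, 2): F = (-1.541149, -10.5000).
Jacobian J = [[-2·v^2 - 5·v + 2·cos(u) + 1, -4·u·v - 5·u + 4·v], [6·u·v - 5·v^2, 3·u^2 - 10·u·v + 2·v - 2]].
At the point, J = [[-15.244835, 1.5000], [-14.0000, -7.2500]] (det J = 131.525053).
Solving J·Δ = −F gives Δ = (-0.2047, -1.0530).
Then the next iterate is (u, v)₁ = (0.2953, 0.9470).
Round to (0.2953, 0.9470) and repeat: F = (-1.256929, -4.073588), J = [[-3.615188, 1.192904], [-2.806150, -2.640885]].
Δ = (-0.6343, -0.8685), so (u, v)₂ = (-0.3390, 0.0785).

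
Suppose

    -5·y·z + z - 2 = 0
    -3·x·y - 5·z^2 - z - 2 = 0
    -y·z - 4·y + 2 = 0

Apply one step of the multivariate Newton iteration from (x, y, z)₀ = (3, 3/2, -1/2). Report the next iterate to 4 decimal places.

(0.9990, 0.6321, -0.6415)

At (3, 3/2, -1/2): F = (1.2500, -16.2500, -3.2500).
Jacobian J = [[0, -5·z, -5·y + 1], [-3·y, -3·x, -10·z - 1], [0, -z - 4, -y]].
At the point, J = [[0.0000, 2.5000, -6.5000], [-4.5000, -9.0000, 4.0000], [0.0000, -3.5000, -1.5000]] (det J = -119.2500).
Solving J·Δ = −F gives Δ = (-2.0010, -0.8679, -0.1415).
Then the next iterate is (x, y, z)₁ = (0.9990, 0.6321, -0.6415).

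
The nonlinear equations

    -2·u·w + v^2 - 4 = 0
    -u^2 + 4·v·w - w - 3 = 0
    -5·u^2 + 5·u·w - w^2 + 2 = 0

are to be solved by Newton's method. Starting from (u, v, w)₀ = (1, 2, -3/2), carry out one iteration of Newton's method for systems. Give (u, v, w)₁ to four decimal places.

(1.3222, 2.1576, 0.7986)

At (1, 2, -3/2): F = (3.0000, -14.5000, -12.7500).
Jacobian J = [[-2·w, 2·v, -2·u], [-2·u, 4·w, 4·v - 1], [-10·u + 5·w, 0, 5·u - 2·w]].
At the point, J = [[3.0000, 4.0000, -2.0000], [-2.0000, -6.0000, 7.0000], [-17.5000, 0.0000, 8.0000]] (det J = -360.0000).
Solving J·Δ = −F gives Δ = (0.3222, 0.1576, 2.2986).
Then the next iterate is (u, v, w)₁ = (1.3222, 2.1576, 0.7986).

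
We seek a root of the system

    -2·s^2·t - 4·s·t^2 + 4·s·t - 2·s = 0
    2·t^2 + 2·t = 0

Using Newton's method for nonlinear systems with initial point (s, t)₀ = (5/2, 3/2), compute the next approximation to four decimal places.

At (5/2, 3/2): F = (-31.2500, 7.5000).
Jacobian J = [[-4·s·t - 4·t^2 + 4·t - 2, -2·s^2 - 8·s·t + 4·s], [0, 4·t + 2]].
At the point, J = [[-20.0000, -32.5000], [0.0000, 8.0000]] (det J = -160.0000).
Solving J·Δ = −F gives Δ = (-0.0391, -0.9375).
Then the next iterate is (s, t)₁ = (2.4609, 0.5625).

(2.4609, 0.5625)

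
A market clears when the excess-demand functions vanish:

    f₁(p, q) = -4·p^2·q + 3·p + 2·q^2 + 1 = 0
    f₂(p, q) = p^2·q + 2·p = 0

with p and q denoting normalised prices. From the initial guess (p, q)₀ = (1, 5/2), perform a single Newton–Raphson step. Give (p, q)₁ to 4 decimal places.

At (1, 5/2): F = (6.5000, 4.5000).
Jacobian J = [[-8·p·q + 3, -4·p^2 + 4·q], [2·p·q + 2, p^2]].
At the point, J = [[-17.0000, 6.0000], [7.0000, 1.0000]] (det J = -59.0000).
Solving J·Δ = −F gives Δ = (-0.3475, -2.0678).
Then the next iterate is (p, q)₁ = (0.6525, 0.4322).

(0.6525, 0.4322)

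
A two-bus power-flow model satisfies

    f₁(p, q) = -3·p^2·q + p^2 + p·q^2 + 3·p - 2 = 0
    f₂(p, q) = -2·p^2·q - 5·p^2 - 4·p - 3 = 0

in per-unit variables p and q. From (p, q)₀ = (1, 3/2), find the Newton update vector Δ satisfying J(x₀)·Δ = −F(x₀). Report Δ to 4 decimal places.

(-0.1429, -6.0714)

At (1, 3/2): F = (-0.2500, -15.0000).
Jacobian J = [[-6·p·q + 2·p + q^2 + 3, -3·p^2 + 2·p·q], [-4·p·q - 10·p - 4, -2·p^2]].
At the point, J = [[-1.7500, 0.0000], [-20.0000, -2.0000]] (det J = 3.5000).
Solving J·Δ = −F gives Δ = (-0.1429, -6.0714).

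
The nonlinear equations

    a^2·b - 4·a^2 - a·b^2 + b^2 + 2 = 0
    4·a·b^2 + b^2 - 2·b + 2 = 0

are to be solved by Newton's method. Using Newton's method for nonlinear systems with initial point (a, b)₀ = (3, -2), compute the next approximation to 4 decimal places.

At (3, -2): F = (-60.0000, 58.0000).
Jacobian J = [[2·a·b - 8·a - b^2, a^2 - 2·a·b + 2·b], [4·b^2, 8·a·b + 2·b - 2]].
At the point, J = [[-40.0000, 17.0000], [16.0000, -54.0000]] (det J = 1888.0000).
Solving J·Δ = −F gives Δ = (-1.1939, 0.7203).
Then the next iterate is (a, b)₁ = (1.8061, -1.2797).

(1.8061, -1.2797)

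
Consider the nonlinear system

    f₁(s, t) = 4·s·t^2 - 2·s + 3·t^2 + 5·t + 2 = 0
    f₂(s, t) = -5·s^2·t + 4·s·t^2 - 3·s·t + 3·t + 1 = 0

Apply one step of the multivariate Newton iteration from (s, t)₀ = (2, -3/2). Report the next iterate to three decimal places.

At (2, -3/2): F = (15.250, 53.500).
Jacobian J = [[4·t^2 - 2, 8·s·t + 6·t + 5], [-10·s·t + 4·t^2 - 3·t, -5·s^2 + 8·s·t - 3·s + 3]].
At the point, J = [[7.000, -28.000], [43.500, -47.000]] (det J = 889.000).
Solving J·Δ = −F gives Δ = (-0.879, 0.325).
Then the next iterate is (s, t)₁ = (1.121, -1.175).

(1.121, -1.175)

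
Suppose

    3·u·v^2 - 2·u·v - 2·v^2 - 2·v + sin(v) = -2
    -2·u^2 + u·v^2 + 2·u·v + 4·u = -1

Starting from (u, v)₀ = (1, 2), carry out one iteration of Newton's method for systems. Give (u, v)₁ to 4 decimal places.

At (1, 2): F = (-1.090703, 11.0000).
Jacobian J = [[3·v^2 - 2·v, 6·u·v - 2·u - 4·v + cos(v) - 2], [-4·u + v^2 + 2·v + 4, 2·u·v + 2·u]].
At the point, J = [[8.0000, -0.416147], [8.0000, 6.0000]] (det J = 51.329175).
Solving J·Δ = −F gives Δ = (0.0383, -1.8844).
Then the next iterate is (u, v)₁ = (1.0383, 0.1156).

(1.0383, 0.1156)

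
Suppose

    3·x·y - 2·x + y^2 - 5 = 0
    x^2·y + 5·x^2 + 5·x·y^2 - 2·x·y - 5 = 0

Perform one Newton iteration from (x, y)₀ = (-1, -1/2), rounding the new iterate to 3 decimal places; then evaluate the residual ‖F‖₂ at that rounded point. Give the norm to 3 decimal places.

At (-1, -1/2): F = (-1.250, -2.750).
Jacobian J = [[3·y - 2, 3·x + 2·y], [2·x·y + 10·x + 5·y^2 - 2·y, x^2 + 10·x·y - 2·x]].
At the point, J = [[-3.500, -4.000], [-6.750, 8.000]] (det J = -55.000).
Solving J·Δ = −F gives Δ = (-0.382, 0.022).
Then the next iterate is (x, y)₁ = (-1.382, -0.478).
Re-evaluating at (-1.382, -0.478): F = (-0.02573, 0.73666), so ‖F‖₂ = 0.737.

0.737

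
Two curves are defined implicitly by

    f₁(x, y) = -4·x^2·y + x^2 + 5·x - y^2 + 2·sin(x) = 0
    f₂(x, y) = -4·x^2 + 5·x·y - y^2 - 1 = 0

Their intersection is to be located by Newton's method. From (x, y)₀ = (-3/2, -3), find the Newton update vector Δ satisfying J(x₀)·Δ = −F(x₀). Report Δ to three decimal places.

(0.135, 2.064)

At (-3/2, -3): F = (10.75501, 3.500).
Jacobian J = [[-8·x·y + 2·x + 2·cos(x) + 5, -4·x^2 - 2·y], [-8·x + 5·y, 5·x - 2·y]].
At the point, J = [[-33.85853, -3.000], [-3.000, -1.500]] (det J = 41.78779).
Solving J·Δ = −F gives Δ = (0.135, 2.064).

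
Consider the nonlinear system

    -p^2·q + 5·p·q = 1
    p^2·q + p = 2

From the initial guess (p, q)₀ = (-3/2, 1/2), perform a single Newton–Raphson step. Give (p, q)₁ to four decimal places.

(7.3182, 3.5152)

At (-3/2, 1/2): F = (-5.8750, -2.3750).
Jacobian J = [[-2·p·q + 5·q, -p^2 + 5·p], [2·p·q + 1, p^2]].
At the point, J = [[4.0000, -9.7500], [-0.5000, 2.2500]] (det J = 4.1250).
Solving J·Δ = −F gives Δ = (8.8182, 3.0152).
Then the next iterate is (p, q)₁ = (7.3182, 3.5152).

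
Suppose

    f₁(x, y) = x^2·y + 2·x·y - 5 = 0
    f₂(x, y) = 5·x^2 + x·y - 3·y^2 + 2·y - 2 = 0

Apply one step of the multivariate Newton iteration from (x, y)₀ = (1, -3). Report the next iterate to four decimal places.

(0.2857, -1.1905)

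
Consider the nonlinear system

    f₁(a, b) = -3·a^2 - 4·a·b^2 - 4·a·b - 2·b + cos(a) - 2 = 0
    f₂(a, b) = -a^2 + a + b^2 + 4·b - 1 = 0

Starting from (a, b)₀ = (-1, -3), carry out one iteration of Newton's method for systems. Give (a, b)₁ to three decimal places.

At (-1, -3): F = (25.54030, -6.000).
Jacobian J = [[-6·a - 4·b^2 - 4·b - sin(a), -8·a·b - 4·a - 2], [-2·a + 1, 2·b + 4]].
At the point, J = [[-17.15853, -22.000], [3.000, -2.000]] (det J = 100.31706).
Solving J·Δ = −F gives Δ = (1.825, -0.262).
Then the next iterate is (a, b)₁ = (0.825, -3.262).

(0.825, -3.262)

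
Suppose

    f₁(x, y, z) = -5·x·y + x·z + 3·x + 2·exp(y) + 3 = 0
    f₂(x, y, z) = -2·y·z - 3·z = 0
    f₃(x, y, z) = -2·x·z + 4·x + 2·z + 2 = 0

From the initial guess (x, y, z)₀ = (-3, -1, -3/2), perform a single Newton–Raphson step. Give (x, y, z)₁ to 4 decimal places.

At (-3, -1, -3/2): F = (-15.764241, 1.5000, -22.0000).
Jacobian J = [[-5·y + z + 3, -5·x + 2·exp(y), x], [0, -2·z, -2·y - 3], [-2·z + 4, 0, -2·x + 2]].
At the point, J = [[6.5000, 15.735759, -3.0000], [0.0000, 3.0000, -1.0000], [7.0000, 0.0000, 8.0000]] (det J = 108.849688).
Solving J·Δ = −F gives Δ = (3.8492, -0.7060, -0.6180).
Then the next iterate is (x, y, z)₁ = (0.8492, -1.7060, -2.1180).

(0.8492, -1.7060, -2.1180)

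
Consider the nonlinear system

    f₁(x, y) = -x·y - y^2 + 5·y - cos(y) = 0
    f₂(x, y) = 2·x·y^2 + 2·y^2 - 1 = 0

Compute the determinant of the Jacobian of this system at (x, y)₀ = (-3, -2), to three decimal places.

-56.726

J = [[-y, -x - 2·y + sin(y) + 5], [2·y^2, 4·x·y + 4·y]].
At the point, J = [[2.000, 11.09070], [8.000, 16.000]].
det J = -56.726.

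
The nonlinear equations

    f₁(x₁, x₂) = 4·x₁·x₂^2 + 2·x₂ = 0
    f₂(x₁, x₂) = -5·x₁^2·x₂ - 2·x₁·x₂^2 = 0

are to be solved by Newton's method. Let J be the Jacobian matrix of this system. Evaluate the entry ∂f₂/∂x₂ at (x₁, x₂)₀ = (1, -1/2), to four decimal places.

∂f₂/∂x₂ = -5·x₁^2 - 4·x₁·x₂.
At (1, -1/2) this is -3.0000.

-3.0000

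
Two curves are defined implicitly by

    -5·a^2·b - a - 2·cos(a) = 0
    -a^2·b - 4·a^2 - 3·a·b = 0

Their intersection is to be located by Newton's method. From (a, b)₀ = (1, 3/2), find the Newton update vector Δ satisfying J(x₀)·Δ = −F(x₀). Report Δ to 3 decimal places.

(-0.577, -0.263)

At (1, 3/2): F = (-9.58060, -10.000).
Jacobian J = [[-10·a·b + 2·sin(a) - 1, -5·a^2], [-2·a·b - 8·a - 3·b, -a^2 - 3·a]].
At the point, J = [[-14.31706, -5.000], [-15.500, -4.000]] (det J = -20.23177).
Solving J·Δ = −F gives Δ = (-0.577, -0.263).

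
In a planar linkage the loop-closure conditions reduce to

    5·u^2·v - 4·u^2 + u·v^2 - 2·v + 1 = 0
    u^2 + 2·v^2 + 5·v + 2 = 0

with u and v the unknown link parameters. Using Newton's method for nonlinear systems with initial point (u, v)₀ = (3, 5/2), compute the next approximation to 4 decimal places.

At (3, 5/2): F = (91.2500, 36.0000).
Jacobian J = [[10·u·v - 8·u + v^2, 5·u^2 + 2·u·v - 2], [2·u, 4·v + 5]].
At the point, J = [[57.2500, 58.0000], [6.0000, 15.0000]] (det J = 510.7500).
Solving J·Δ = −F gives Δ = (1.4082, -2.9633).
Then the next iterate is (u, v)₁ = (4.4082, -0.4633).

(4.4082, -0.4633)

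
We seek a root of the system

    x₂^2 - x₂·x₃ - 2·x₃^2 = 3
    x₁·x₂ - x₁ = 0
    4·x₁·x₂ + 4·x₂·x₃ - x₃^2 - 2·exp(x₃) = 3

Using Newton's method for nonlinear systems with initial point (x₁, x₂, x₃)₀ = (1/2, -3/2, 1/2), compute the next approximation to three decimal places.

At (1/2, -3/2, 1/2): F = (-0.500, -1.250, -12.54744).
Jacobian J = [[0, 2·x₂ - x₃, -x₂ - 4·x₃], [x₂ - 1, x₁, 0], [4·x₂, 4·x₁ + 4·x₃, 4·x₂ - 2·x₃ - 2·exp(x₃)]].
At the point, J = [[0.000, -3.500, -0.500], [-2.500, 0.500, 0.000], [-6.000, 4.000, -10.29744]] (det J = 93.60262).
Solving J·Δ = −F gives Δ = (-0.502, -0.010, -0.930).
Then the next iterate is (x₁, x₂, x₃)₁ = (-0.002, -1.510, -0.430).

(-0.002, -1.510, -0.430)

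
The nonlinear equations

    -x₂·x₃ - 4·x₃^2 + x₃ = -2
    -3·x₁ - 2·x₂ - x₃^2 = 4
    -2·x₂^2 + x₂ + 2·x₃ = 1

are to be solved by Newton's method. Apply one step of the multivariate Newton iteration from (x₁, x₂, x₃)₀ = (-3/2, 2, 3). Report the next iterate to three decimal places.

At (-3/2, 2, 3): F = (-37.000, -12.500, -1.000).
Jacobian J = [[0, -x₃, -x₂ - 8·x₃ + 1], [-3, -2, -2·x₃], [0, -4·x₂ + 1, 2]].
At the point, J = [[0.000, -3.000, -25.000], [-3.000, -2.000, -6.000], [0.000, -7.000, 2.000]] (det J = -543.000).
Solving J·Δ = −F gives Δ = (-0.973, -0.547, -1.414).
Then the next iterate is (x₁, x₂, x₃)₁ = (-2.473, 1.453, 1.586).

(-2.473, 1.453, 1.586)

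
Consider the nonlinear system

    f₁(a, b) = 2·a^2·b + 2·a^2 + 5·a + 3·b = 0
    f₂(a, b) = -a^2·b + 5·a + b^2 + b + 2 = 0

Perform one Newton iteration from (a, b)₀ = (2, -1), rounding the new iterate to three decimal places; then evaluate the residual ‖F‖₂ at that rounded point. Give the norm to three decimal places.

3.612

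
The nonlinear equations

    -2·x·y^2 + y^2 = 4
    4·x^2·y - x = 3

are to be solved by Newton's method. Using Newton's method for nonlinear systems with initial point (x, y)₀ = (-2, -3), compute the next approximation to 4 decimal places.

(-1.2745, -2.0686)

At (-2, -3): F = (41.0000, -49.0000).
Jacobian J = [[-2·y^2, -4·x·y + 2·y], [8·x·y - 1, 4·x^2]].
At the point, J = [[-18.0000, -30.0000], [47.0000, 16.0000]] (det J = 1122.0000).
Solving J·Δ = −F gives Δ = (0.7255, 0.9314).
Then the next iterate is (x, y)₁ = (-1.2745, -2.0686).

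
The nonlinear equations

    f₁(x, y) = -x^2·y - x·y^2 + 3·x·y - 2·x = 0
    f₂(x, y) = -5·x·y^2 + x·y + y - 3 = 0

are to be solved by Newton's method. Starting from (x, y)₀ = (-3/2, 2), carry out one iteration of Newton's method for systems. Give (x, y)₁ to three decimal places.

(-0.807, 1.541)

At (-3/2, 2): F = (-4.500, 26.000).
Jacobian J = [[-2·x·y - y^2 + 3·y - 2, -x^2 - 2·x·y + 3·x], [-5·y^2 + y, -10·x·y + x + 1]].
At the point, J = [[6.000, -0.750], [-18.000, 29.500]] (det J = 163.500).
Solving J·Δ = −F gives Δ = (0.693, -0.459).
Then the next iterate is (x, y)₁ = (-0.807, 1.541).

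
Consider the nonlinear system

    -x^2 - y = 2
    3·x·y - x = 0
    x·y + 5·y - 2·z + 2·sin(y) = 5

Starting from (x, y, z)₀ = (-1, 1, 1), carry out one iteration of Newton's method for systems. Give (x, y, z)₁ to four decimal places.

At (-1, 1, 1): F = (-4.0000, -2.0000, -1.317058).
Jacobian J = [[-2·x, -1, 0], [3·y - 1, 3·x, 0], [y, x + 2·cos(y) + 5, -2]].
At the point, J = [[2.0000, -1.0000, 0.0000], [2.0000, -3.0000, 0.0000], [1.0000, 5.080605, -2.0000]] (det J = 8.0000).
Solving J·Δ = −F gives Δ = (2.5000, 1.0000, 3.1318).
Then the next iterate is (x, y, z)₁ = (1.5000, 2.0000, 4.1318).

(1.5000, 2.0000, 4.1318)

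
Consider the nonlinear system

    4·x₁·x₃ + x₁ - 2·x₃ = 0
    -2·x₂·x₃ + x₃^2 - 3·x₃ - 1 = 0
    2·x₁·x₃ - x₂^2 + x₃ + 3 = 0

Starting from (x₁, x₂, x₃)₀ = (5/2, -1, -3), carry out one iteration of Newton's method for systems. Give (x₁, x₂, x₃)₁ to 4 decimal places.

(2.0000, -0.5000, -1.0000)

At (5/2, -1, -3): F = (-21.5000, 11.0000, -16.0000).
Jacobian J = [[4·x₃ + 1, 0, 4·x₁ - 2], [0, -2·x₃, -2·x₂ + 2·x₃ - 3], [2·x₃, -2·x₂, 2·x₁ + 1]].
At the point, J = [[-11.0000, 0.0000, 8.0000], [0.0000, 6.0000, -7.0000], [-6.0000, 2.0000, 6.0000]] (det J = -262.0000).
Solving J·Δ = −F gives Δ = (-0.5000, 0.5000, 2.0000).
Then the next iterate is (x₁, x₂, x₃)₁ = (2.0000, -0.5000, -1.0000).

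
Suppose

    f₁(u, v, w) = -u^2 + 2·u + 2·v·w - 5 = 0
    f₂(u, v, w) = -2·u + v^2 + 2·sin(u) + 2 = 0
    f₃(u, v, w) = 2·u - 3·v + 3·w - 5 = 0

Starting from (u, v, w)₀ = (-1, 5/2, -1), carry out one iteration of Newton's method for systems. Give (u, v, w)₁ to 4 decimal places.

(-10.0506, -0.8776, 7.4895)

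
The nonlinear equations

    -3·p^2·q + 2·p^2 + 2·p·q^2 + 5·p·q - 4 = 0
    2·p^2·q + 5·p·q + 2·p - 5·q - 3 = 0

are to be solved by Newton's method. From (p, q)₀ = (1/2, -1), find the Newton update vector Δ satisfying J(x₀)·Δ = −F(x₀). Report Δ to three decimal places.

(1.619, -4.048)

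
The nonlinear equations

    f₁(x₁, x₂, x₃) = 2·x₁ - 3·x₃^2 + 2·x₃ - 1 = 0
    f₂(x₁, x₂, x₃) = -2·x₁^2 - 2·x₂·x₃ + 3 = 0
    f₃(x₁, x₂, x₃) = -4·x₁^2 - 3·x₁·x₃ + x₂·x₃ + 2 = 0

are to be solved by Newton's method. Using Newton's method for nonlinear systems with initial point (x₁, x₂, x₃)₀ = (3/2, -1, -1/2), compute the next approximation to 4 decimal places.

(1.0491, -1.4658, -0.3697)

At (3/2, -1, -1/2): F = (0.2500, -2.5000, -4.2500).
Jacobian J = [[2, 0, -6·x₃ + 2], [-4·x₁, -2·x₃, -2·x₂], [-8·x₁ - 3·x₃, x₃, -3·x₁ + x₂]].
At the point, J = [[2.0000, 0.0000, 5.0000], [-6.0000, 1.0000, 2.0000], [-10.5000, -0.5000, -5.5000]] (det J = 58.5000).
Solving J·Δ = −F gives Δ = (-0.4509, -0.4658, 0.1303).
Then the next iterate is (x₁, x₂, x₃)₁ = (1.0491, -1.4658, -0.3697).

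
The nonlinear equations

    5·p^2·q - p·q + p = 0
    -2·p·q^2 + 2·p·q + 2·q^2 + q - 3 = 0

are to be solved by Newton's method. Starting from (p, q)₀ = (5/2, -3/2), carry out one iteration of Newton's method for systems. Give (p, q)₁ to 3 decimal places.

At (5/2, -3/2): F = (-40.625, -18.750).
Jacobian J = [[10·p·q - q + 1, 5·p^2 - p], [-2·q^2 + 2·q, -4·p·q + 2·p + 4·q + 1]].
At the point, J = [[-35.000, 28.750], [-7.500, 15.000]] (det J = -309.375).
Solving J·Δ = −F gives Δ = (-0.227, 1.136).
Then the next iterate is (p, q)₁ = (2.273, -0.364).

(2.273, -0.364)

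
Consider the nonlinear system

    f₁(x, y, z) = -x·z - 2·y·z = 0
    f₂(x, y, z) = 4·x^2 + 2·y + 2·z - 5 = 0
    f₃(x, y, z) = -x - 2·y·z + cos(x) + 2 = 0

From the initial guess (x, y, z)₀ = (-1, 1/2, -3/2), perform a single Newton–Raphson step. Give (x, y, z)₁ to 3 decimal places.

(-0.425, 0.213, 2.587)

At (-1, 1/2, -3/2): F = (0.000, -3.000, 5.04030).
Jacobian J = [[-z, -2·z, -x - 2·y], [8·x, 2, 2], [-sin(x) - 1, -2·z, -2·y]].
At the point, J = [[1.500, 3.000, 0.000], [-8.000, 2.000, 2.000], [-0.15853, 3.000, -1.000]] (det J = -36.95117).
Solving J·Δ = −F gives Δ = (0.575, -0.287, 4.087).
Then the next iterate is (x, y, z)₁ = (-0.425, 0.213, 2.587).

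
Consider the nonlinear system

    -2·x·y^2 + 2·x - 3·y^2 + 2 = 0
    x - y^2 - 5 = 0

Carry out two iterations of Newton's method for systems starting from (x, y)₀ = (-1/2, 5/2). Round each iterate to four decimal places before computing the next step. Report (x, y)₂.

(10.0781, 7.5952)

At (-1/2, 5/2): F = (-11.5000, -11.7500).
Jacobian J = [[-2·y^2 + 2, -4·x·y - 6·y], [1, -2·y]].
At the point, J = [[-10.5000, -10.0000], [1.0000, -5.0000]] (det J = 62.5000).
Solving J·Δ = −F gives Δ = (0.9600, -2.1580).
Then the next iterate is (x, y)₁ = (0.4600, 0.3420).
Round to (0.4600, 0.3420) and repeat: F = (2.461501, -4.656964), J = [[1.766072, -2.681280], [1.0000, -0.6840]].
Δ = (9.6181, 7.2532), so (x, y)₂ = (10.0781, 7.5952).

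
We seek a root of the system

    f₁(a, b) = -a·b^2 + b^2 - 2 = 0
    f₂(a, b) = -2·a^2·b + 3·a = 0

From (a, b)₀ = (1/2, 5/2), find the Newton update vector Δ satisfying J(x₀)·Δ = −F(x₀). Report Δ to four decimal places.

(0.1462, -0.0846)

At (1/2, 5/2): F = (1.1250, 0.2500).
Jacobian J = [[-b^2, -2·a·b + 2·b], [-4·a·b + 3, -2·a^2]].
At the point, J = [[-6.2500, 2.5000], [-2.0000, -0.5000]] (det J = 8.1250).
Solving J·Δ = −F gives Δ = (0.1462, -0.0846).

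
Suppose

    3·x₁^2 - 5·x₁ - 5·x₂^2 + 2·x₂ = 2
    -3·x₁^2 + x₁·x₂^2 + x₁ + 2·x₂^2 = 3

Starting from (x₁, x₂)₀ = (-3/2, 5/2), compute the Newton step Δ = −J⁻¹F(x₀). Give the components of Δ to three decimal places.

At (-3/2, 5/2): F = (-14.000, -8.125).
Jacobian J = [[6·x₁ - 5, -10·x₂ + 2], [-6·x₁ + x₂^2 + 1, 2·x₁·x₂ + 4·x₂]].
At the point, J = [[-14.000, -23.000], [16.250, 2.500]] (det J = 338.750).
Solving J·Δ = −F gives Δ = (0.655, -1.007).

(0.655, -1.007)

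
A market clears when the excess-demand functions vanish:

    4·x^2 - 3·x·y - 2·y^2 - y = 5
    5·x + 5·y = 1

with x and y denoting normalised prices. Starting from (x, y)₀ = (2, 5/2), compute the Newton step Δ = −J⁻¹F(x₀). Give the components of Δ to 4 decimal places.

(-2.1216, -2.1784)

At (2, 5/2): F = (-19.0000, 21.5000).
Jacobian J = [[8·x - 3·y, -3·x - 4·y - 1], [5, 5]].
At the point, J = [[8.5000, -17.0000], [5.0000, 5.0000]] (det J = 127.5000).
Solving J·Δ = −F gives Δ = (-2.1216, -2.1784).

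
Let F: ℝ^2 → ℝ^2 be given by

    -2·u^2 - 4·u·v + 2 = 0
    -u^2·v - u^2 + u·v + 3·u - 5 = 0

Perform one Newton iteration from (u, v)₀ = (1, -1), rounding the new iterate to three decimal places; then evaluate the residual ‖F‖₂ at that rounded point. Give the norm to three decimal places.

11.150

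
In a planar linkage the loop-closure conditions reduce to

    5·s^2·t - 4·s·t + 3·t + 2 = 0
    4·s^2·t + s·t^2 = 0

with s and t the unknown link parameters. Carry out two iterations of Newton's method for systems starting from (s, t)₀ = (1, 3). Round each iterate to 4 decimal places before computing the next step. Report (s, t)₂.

At (1, 3): F = (14.0000, 21.0000).
Jacobian J = [[10·s·t - 4·t, 5·s^2 - 4·s + 3], [8·s·t + t^2, 4·s^2 + 2·s·t]].
At the point, J = [[18.0000, 4.0000], [33.0000, 10.0000]] (det J = 48.0000).
Solving J·Δ = −F gives Δ = (-1.1667, 1.7500).
Then the next iterate is (s, t)₁ = (-0.1667, 4.7500).
Round to (-0.1667, 4.7500) and repeat: F = (20.077286, -3.233180), J = [[-26.918250, 3.805744], [16.2279, -1.472494]].
Δ = (-0.7802, -10.7937), so (s, t)₂ = (-0.9469, -6.0437).

(-0.9469, -6.0437)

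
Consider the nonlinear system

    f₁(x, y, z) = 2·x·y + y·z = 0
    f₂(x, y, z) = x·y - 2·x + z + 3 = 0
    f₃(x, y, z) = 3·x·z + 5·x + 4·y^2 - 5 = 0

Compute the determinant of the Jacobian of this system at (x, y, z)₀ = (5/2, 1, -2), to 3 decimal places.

J = [[2·y, 2·x + z, y], [y - 2, x, 1], [3·z + 5, 8·y, 3·x]].
At the point, J = [[2.000, 3.000, 1.000], [-1.000, 2.500, 1.000], [-1.000, 8.000, 7.500]].
det J = 35.500.

35.500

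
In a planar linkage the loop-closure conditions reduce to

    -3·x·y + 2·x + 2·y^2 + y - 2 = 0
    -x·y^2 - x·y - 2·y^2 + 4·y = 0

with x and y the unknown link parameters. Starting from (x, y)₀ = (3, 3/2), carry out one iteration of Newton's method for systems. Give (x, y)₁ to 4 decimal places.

At (3, 3/2): F = (-3.5000, -9.7500).
Jacobian J = [[-3·y + 2, -3·x + 4·y + 1], [-y^2 - y, -2·x·y - x - 4·y + 4]].
At the point, J = [[-2.5000, -2.0000], [-3.7500, -14.0000]] (det J = 27.5000).
Solving J·Δ = −F gives Δ = (-1.0727, -0.4091).
Then the next iterate is (x, y)₁ = (1.9273, 1.0909).

(1.9273, 1.0909)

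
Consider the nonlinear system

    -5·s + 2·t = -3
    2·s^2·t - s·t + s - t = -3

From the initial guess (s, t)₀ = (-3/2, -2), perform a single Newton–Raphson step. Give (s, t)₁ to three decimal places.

At (-3/2, -2): F = (6.500, -8.500).
Jacobian J = [[-5, 2], [4·s·t - t + 1, 2·s^2 - s - 1]].
At the point, J = [[-5.000, 2.000], [15.000, 5.000]] (det J = -55.000).
Solving J·Δ = −F gives Δ = (0.900, -1.000).
Then the next iterate is (s, t)₁ = (-0.600, -3.000).

(-0.600, -3.000)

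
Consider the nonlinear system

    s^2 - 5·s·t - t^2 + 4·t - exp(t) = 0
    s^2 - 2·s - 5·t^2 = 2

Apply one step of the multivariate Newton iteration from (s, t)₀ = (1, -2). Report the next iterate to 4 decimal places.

At (1, -2): F = (-1.135335, -23.0000).
Jacobian J = [[2·s - 5·t, -5·s - 2·t - exp(t) + 4], [2·s - 2, -10·t]].
At the point, J = [[12.0000, 2.864665], [0.0000, 20.0000]] (det J = 240.0000).
Solving J·Δ = −F gives Δ = (-0.1799, 1.1500).
Then the next iterate is (s, t)₁ = (0.8201, -0.8500).

(0.8201, -0.8500)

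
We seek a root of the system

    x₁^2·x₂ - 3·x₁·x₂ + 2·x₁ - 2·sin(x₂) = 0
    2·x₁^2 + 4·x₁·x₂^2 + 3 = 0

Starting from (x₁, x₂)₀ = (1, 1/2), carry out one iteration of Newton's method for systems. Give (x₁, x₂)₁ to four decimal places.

At (1, 1/2): F = (0.041149, 6.0000).
Jacobian J = [[2·x₁·x₂ - 3·x₂ + 2, x₁^2 - 3·x₁ - 2·cos(x₂)], [4·x₁ + 4·x₂^2, 8·x₁·x₂]].
At the point, J = [[1.5000, -3.755165], [5.0000, 4.0000]] (det J = 24.775826).
Solving J·Δ = −F gives Δ = (-0.9160, -0.3550).
Then the next iterate is (x₁, x₂)₁ = (0.0840, 0.1450).

(0.0840, 0.1450)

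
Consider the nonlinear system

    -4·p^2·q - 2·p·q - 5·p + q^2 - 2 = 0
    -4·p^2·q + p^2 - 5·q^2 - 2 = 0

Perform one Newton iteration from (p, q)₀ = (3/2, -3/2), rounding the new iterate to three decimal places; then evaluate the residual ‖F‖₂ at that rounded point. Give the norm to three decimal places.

2.134

At (3/2, -3/2): F = (10.750, 2.500).
Jacobian J = [[-8·p·q - 2·q - 5, -4·p^2 - 2·p + 2·q], [-8·p·q + 2·p, -4·p^2 - 10·q]].
At the point, J = [[16.000, -15.000], [21.000, 6.000]] (det J = 411.000).
Solving J·Δ = −F gives Δ = (-0.248, 0.452).
Then the next iterate is (p, q)₁ = (1.252, -1.048).
Re-evaluating at (1.252, -1.048): F = (2.03347, 0.64696), so ‖F‖₂ = 2.134.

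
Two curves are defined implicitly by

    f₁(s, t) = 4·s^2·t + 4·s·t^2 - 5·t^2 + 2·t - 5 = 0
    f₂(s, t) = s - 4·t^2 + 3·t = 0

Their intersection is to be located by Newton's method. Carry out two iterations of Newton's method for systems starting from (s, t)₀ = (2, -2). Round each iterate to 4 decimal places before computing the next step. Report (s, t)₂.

(-2.3667, -0.0691)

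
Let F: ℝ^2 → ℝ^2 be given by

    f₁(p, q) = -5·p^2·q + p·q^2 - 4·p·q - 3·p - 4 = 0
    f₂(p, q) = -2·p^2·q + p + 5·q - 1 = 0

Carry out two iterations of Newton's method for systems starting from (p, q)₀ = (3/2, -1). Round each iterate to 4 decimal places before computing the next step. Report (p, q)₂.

(1.4370, -0.4962)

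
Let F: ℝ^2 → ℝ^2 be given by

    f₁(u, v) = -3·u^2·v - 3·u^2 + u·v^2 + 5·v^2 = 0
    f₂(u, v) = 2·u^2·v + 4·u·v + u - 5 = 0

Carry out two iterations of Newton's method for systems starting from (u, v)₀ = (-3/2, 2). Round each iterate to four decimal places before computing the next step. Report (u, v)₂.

At (-3/2, 2): F = (-6.2500, -9.5000).
Jacobian J = [[-6·u·v - 6·u + v^2, -3·u^2 + 2·u·v + 10·v], [4·u·v + 4·v + 1, 2·u^2 + 4·u]].
At the point, J = [[31.0000, 7.2500], [-3.0000, -1.5000]] (det J = -24.7500).
Solving J·Δ = −F gives Δ = (3.1616, -12.6566).
Then the next iterate is (u, v)₁ = (1.6616, -10.6566).
Round to (1.6616, -10.6566) and repeat: F = (836.495247, -133.010350), J = [[209.835563, -150.262757], [-112.454426, 12.168229]].
Δ = (-0.6837, 4.6121), so (u, v)₂ = (0.9779, -6.0445).

(0.9779, -6.0445)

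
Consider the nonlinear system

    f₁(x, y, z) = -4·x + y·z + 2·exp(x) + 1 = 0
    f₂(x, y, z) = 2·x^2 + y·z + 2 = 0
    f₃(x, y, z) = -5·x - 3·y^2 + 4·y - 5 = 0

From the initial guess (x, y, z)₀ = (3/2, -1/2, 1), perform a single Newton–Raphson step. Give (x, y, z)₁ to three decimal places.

(-0.947, -0.069, -15.503)

At (3/2, -1/2, 1): F = (3.46338, 6.000, -15.250).
Jacobian J = [[2·exp(x) - 4, z, y], [4·x, z, y], [-5, -6·y + 4, 0]].
At the point, J = [[4.96338, 1.000, -0.500], [6.000, 1.000, -0.500], [-5.000, 7.000, 0.000]] (det J = -3.62818).
Solving J·Δ = −F gives Δ = (-2.447, 0.431, -16.503).
Then the next iterate is (x, y, z)₁ = (-0.947, -0.069, -15.503).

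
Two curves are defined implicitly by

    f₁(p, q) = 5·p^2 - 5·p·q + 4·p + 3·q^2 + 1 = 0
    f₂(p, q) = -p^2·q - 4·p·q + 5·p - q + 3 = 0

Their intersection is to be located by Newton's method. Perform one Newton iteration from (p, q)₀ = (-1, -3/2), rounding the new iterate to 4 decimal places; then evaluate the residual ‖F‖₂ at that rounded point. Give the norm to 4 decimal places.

0.7906

At (-1, -3/2): F = (1.2500, -5.0000).
Jacobian J = [[10·p - 5·q + 4, -5·p + 6·q], [-2·p·q - 4·q + 5, -p^2 - 4·p - 1]].
At the point, J = [[1.5000, -4.0000], [8.0000, 2.0000]] (det J = 35.0000).
Solving J·Δ = −F gives Δ = (0.5000, 0.5000).
Then the next iterate is (p, q)₁ = (-0.5000, -1.0000).
Re-evaluating at (-0.5000, -1.0000): F = (0.7500, -0.2500), so ‖F‖₂ = 0.7906.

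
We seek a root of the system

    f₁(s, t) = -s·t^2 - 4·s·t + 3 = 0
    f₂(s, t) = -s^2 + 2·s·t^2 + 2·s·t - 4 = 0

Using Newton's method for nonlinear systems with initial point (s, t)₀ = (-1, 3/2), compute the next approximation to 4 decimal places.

At (-1, 3/2): F = (11.2500, -12.5000).
Jacobian J = [[-t^2 - 4·t, -2·s·t - 4·s], [-2·s + 2·t^2 + 2·t, 4·s·t + 2·s]].
At the point, J = [[-8.2500, 7.0000], [9.5000, -8.0000]] (det J = -0.5000).
Solving J·Δ = −F gives Δ = (-5.0000, -7.5000).
Then the next iterate is (s, t)₁ = (-6.0000, -6.0000).

(-6.0000, -6.0000)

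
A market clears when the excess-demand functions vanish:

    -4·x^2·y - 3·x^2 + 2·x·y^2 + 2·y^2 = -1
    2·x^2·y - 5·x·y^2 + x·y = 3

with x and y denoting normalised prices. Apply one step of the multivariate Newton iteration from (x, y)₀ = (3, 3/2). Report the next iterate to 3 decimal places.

(1.893, 0.901)

At (3, 3/2): F = (-62.000, -5.250).
Jacobian J = [[-8·x·y - 6·x + 2·y^2, -4·x^2 + 4·x·y + 4·y], [4·x·y - 5·y^2 + y, 2·x^2 - 10·x·y + x]].
At the point, J = [[-49.500, -12.000], [8.250, -24.000]] (det J = 1287.000).
Solving J·Δ = −F gives Δ = (-1.107, -0.599).
Then the next iterate is (x, y)₁ = (1.893, 0.901).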